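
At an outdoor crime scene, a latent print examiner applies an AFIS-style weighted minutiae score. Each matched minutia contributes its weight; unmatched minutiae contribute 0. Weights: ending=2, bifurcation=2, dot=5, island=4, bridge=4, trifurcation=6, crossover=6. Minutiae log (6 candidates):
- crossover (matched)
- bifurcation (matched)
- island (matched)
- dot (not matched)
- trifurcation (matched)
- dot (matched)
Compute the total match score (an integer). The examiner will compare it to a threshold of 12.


Weighted minutiae match score:
  crossover: matched, +6 (running total 6)
  bifurcation: matched, +2 (running total 8)
  island: matched, +4 (running total 12)
  dot: not matched, +0
  trifurcation: matched, +6 (running total 18)
  dot: matched, +5 (running total 23)
Total score = 23
Threshold = 12; verdict = identification

23


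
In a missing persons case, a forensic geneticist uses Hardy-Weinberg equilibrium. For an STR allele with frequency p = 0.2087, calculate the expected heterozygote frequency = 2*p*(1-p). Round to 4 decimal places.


Hardy-Weinberg heterozygote frequency:
q = 1 - p = 1 - 0.2087 = 0.7913
2pq = 2 * 0.2087 * 0.7913 = 0.3303

0.3303


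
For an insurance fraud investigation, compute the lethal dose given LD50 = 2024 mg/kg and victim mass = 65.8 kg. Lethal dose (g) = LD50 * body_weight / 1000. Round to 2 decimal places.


Lethal dose calculation:
Lethal dose = LD50 * body_weight / 1000
= 2024 * 65.8 / 1000
= 133179.2 / 1000
= 133.18 g

133.18


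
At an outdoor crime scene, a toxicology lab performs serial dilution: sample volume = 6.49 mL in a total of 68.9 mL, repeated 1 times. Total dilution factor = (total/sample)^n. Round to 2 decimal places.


Dilution factor calculation:
Single dilution = V_total / V_sample = 68.9 / 6.49 ≈ 10.616333
Number of dilutions = 1
Total DF = (68.9 / 6.49)^1 (full precision, rounded at the end) = 10.62

10.62


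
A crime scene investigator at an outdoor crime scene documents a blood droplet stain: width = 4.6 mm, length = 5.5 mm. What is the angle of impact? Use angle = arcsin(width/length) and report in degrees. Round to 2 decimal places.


Blood spatter impact angle calculation:
width / length = 4.6 / 5.5 = 0.836364
angle = arcsin(0.836364)
angle = 56.76 degrees

56.76


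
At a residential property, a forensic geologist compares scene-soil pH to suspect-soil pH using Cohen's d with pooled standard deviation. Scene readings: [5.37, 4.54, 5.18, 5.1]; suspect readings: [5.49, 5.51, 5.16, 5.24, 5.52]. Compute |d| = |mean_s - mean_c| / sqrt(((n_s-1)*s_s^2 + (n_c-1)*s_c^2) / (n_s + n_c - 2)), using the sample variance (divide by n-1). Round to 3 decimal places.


Pooled-variance Cohen's d for soil pH comparison:
Scene mean = 20.19 / 4 = 5.0475
Suspect mean = 26.92 / 5 = 5.384
Scene sample variance s_s^2 = 0.127292
Suspect sample variance s_c^2 = 0.02913
Pooled variance = ((n_s-1)*s_s^2 + (n_c-1)*s_c^2) / (n_s + n_c - 2) = 0.071199
Pooled SD = sqrt(0.071199) = 0.266831
Mean difference = -0.3365
|d| = |-0.3365| / 0.266831 = 1.261

1.261


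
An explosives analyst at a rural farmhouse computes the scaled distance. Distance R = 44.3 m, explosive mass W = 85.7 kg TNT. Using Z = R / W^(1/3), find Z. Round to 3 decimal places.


Scaled distance calculation:
W^(1/3) = 85.7^(1/3) = 4.408866
Z = R / W^(1/3) = 44.3 / 4.408866
Z = 10.048 m/kg^(1/3)

10.048


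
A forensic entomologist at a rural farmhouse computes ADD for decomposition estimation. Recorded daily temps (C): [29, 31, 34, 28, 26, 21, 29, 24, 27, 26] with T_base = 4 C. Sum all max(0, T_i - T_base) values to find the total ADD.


Computing ADD day by day:
Day 1: max(0, 29 - 4) = 25
Day 2: max(0, 31 - 4) = 27
Day 3: max(0, 34 - 4) = 30
Day 4: max(0, 28 - 4) = 24
Day 5: max(0, 26 - 4) = 22
Day 6: max(0, 21 - 4) = 17
Day 7: max(0, 29 - 4) = 25
Day 8: max(0, 24 - 4) = 20
Day 9: max(0, 27 - 4) = 23
Day 10: max(0, 26 - 4) = 22
Total ADD = 235

235


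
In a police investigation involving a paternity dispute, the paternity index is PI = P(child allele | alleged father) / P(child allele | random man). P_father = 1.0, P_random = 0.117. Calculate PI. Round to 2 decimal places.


Paternity Index calculation:
PI = P(allele|father) / P(allele|random)
PI = 1.0 / 0.117
PI = 8.55

8.55


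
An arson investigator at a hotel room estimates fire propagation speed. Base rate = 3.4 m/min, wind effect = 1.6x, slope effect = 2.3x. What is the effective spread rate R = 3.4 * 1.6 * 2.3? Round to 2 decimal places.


Fire spread rate calculation:
R = R0 * wind_factor * slope_factor
= 3.4 * 1.6 * 2.3
= 5.44 * 2.3
= 12.51 m/min

12.51


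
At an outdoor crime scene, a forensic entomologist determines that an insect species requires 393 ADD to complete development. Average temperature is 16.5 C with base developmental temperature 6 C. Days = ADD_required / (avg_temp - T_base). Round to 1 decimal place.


Insect development time:
Effective temperature = avg_temp - T_base = 16.5 - 6 = 10.5 C
Days = ADD / effective_temp = 393 / 10.5 = 37.4 days

37.4


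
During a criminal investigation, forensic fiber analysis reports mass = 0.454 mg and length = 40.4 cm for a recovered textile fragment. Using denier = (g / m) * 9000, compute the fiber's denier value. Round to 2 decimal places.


Denier calculation:
Mass in grams = 0.454 mg / 1000 = 0.000454 g
Length in meters = 40.4 cm / 100 = 0.404 m
Linear density = mass / length = 0.000454 / 0.404 = 0.00112376 g/m
Denier = (g/m) * 9000 = 0.00112376 * 9000 = 10.11

10.11


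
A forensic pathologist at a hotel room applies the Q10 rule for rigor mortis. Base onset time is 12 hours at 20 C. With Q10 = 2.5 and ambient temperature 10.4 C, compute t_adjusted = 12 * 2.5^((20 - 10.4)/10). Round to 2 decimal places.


Rigor mortis time adjustment:
Exponent = (T_ref - T_actual) / 10 = (20 - 10.4) / 10 = 0.96
Q10 factor = 2.5^0.96 = 2.41003
t_adjusted = 12 * 2.41003 = 28.92 hours

28.92


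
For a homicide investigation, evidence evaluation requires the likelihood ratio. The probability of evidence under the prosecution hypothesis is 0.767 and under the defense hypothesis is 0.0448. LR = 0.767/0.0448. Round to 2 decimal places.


Likelihood ratio calculation:
LR = P(E|Hp) / P(E|Hd)
LR = 0.767 / 0.0448
LR = 17.12

17.12


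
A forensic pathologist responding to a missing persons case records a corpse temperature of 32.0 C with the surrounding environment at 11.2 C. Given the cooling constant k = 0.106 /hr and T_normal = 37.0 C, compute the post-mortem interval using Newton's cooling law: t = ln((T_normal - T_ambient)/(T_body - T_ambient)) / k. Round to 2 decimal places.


Using Newton's law of cooling:
t = ln((T_normal - T_ambient) / (T_body - T_ambient)) / k
T_normal - T_ambient = 25.8
T_body - T_ambient = 20.8
Ratio = 1.240385
ln(ratio) = 0.215422
t = 0.215422 / 0.106 = 2.03 hours

2.03


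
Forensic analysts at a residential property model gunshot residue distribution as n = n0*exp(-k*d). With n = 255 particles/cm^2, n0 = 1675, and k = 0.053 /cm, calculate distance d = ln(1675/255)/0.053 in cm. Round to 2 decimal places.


GSR distance calculation:
n0/n = 1675 / 255 = 6.568627
ln(n0/n) = 1.882305
d = 1.882305 / 0.053 = 35.52 cm

35.52


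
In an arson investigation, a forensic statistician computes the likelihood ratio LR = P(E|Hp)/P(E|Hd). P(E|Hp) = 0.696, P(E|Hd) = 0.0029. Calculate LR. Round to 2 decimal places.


Likelihood ratio calculation:
LR = P(E|Hp) / P(E|Hd)
LR = 0.696 / 0.0029
LR = 240.00

240.00


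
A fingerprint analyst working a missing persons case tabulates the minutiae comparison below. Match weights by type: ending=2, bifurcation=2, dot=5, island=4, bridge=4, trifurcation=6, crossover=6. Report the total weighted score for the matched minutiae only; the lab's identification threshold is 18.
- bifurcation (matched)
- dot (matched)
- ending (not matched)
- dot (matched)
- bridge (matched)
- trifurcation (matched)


Weighted minutiae match score:
  bifurcation: matched, +2 (running total 2)
  dot: matched, +5 (running total 7)
  ending: not matched, +0
  dot: matched, +5 (running total 12)
  bridge: matched, +4 (running total 16)
  trifurcation: matched, +6 (running total 22)
Total score = 22
Threshold = 18; verdict = identification

22


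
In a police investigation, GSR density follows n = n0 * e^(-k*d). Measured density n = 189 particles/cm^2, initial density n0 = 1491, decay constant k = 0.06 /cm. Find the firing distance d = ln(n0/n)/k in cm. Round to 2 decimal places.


GSR distance calculation:
n0/n = 1491 / 189 = 7.888889
ln(n0/n) = 2.065455
d = 2.065455 / 0.06 = 34.42 cm

34.42


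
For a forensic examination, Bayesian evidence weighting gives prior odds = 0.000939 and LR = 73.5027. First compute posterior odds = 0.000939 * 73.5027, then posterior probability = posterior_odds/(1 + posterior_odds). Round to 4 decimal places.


Bayesian evidence evaluation:
Posterior odds = prior_odds * LR = 0.000939 * 73.5027 = 0.06901904
Posterior probability = posterior_odds / (1 + posterior_odds)
= 0.06901904 / (1 + 0.06901904)
= 0.06901904 / 1.06901904
= 0.0646

0.0646


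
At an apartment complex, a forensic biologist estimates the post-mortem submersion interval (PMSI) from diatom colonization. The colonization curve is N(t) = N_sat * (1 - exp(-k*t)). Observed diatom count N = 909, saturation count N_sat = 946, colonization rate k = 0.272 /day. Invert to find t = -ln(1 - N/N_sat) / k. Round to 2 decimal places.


PMSI from diatom colonization curve:
N / N_sat = 909 / 946 = 0.960888
1 - N/N_sat = 0.039112
ln(1 - N/N_sat) = -3.241326
t = -ln(1 - N/N_sat) / k = -(-3.241326) / 0.272 = 11.92 days

11.92


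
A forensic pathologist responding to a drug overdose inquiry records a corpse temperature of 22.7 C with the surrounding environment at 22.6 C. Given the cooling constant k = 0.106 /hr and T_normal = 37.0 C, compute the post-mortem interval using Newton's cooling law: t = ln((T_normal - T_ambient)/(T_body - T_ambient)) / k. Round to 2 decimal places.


Using Newton's law of cooling:
t = ln((T_normal - T_ambient) / (T_body - T_ambient)) / k
T_normal - T_ambient = 14.4
T_body - T_ambient = 0.1
Ratio = 144
ln(ratio) = 4.969813
t = 4.969813 / 0.106 = 46.89 hours

46.89


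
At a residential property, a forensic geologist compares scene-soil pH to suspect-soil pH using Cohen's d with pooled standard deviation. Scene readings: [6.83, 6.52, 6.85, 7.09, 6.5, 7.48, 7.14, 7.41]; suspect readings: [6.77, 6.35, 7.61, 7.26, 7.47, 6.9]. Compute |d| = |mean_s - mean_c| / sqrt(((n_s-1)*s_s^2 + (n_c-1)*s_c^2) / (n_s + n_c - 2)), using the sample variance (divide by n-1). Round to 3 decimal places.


Pooled-variance Cohen's d for soil pH comparison:
Scene mean = 55.82 / 8 = 6.9775
Suspect mean = 42.36 / 6 = 7.06
Scene sample variance s_s^2 = 0.136279
Suspect sample variance s_c^2 = 0.22488
Pooled variance = ((n_s-1)*s_s^2 + (n_c-1)*s_c^2) / (n_s + n_c - 2) = 0.173196
Pooled SD = sqrt(0.173196) = 0.416168
Mean difference = -0.0825
|d| = |-0.0825| / 0.416168 = 0.198

0.198


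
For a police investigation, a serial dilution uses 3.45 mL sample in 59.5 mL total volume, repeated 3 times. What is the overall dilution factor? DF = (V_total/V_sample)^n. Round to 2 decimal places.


Dilution factor calculation:
Single dilution = V_total / V_sample = 59.5 / 3.45 ≈ 17.246377
Number of dilutions = 3
Total DF = (59.5 / 3.45)^3 (full precision, rounded at the end) = 5129.72

5129.72


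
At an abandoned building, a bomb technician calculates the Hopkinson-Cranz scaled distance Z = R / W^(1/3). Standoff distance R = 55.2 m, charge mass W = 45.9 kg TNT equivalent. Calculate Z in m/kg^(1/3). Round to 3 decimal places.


Scaled distance calculation:
W^(1/3) = 45.9^(1/3) = 3.58045
Z = R / W^(1/3) = 55.2 / 3.58045
Z = 15.417 m/kg^(1/3)

15.417


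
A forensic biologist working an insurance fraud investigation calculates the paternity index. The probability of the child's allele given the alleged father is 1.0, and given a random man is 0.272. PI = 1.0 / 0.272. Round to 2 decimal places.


Paternity Index calculation:
PI = P(allele|father) / P(allele|random)
PI = 1.0 / 0.272
PI = 3.68

3.68


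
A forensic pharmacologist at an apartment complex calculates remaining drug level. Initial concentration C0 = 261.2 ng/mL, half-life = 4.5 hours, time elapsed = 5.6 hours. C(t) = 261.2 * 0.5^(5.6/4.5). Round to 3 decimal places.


Drug concentration decay:
Number of half-lives = t / t_half = 5.6 / 4.5 = 1.244444
Decay factor = 0.5^1.244444 = 0.42207053
C(t) = 261.2 * 0.42207053 = 110.245 ng/mL

110.245


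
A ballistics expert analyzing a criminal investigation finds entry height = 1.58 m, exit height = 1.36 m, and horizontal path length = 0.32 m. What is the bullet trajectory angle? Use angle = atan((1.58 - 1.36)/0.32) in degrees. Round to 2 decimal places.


Bullet trajectory angle:
Height difference = 1.58 - 1.36 = 0.22 m
angle = atan(0.22 / 0.32)
angle = atan(0.6875)
angle = 34.51 degrees

34.51


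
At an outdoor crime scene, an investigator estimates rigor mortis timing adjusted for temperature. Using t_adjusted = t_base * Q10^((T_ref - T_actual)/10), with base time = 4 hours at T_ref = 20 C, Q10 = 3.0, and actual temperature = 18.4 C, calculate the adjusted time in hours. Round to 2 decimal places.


Rigor mortis time adjustment:
Exponent = (T_ref - T_actual) / 10 = (20 - 18.4) / 10 = 0.16
Q10 factor = 3.0^0.16 = 1.19217
t_adjusted = 4 * 1.19217 = 4.77 hours

4.77


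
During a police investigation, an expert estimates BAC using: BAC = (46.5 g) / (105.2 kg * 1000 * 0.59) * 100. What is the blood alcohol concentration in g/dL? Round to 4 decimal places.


Applying the Widmark formula:
BAC = (dose_g / (body_wt * 1000 * r)) * 100
Denominator = 105.2 * 1000 * 0.59 = 62068
BAC = (46.5 / 62068) * 100
BAC = 0.0749 g/dL

0.0749


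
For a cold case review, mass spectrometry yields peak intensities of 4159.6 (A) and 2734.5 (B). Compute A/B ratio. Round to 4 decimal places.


Spectral peak ratio:
Peak A = 4159.6 counts
Peak B = 2734.5 counts
Ratio = 4159.6 / 2734.5 = 1.5212

1.5212


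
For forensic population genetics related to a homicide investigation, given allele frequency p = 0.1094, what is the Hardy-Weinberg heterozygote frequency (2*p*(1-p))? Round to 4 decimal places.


Hardy-Weinberg heterozygote frequency:
q = 1 - p = 1 - 0.1094 = 0.8906
2pq = 2 * 0.1094 * 0.8906 = 0.1949

0.1949


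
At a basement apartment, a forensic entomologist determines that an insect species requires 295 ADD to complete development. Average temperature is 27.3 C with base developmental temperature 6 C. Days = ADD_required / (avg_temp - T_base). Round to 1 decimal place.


Insect development time:
Effective temperature = avg_temp - T_base = 27.3 - 6 = 21.3 C
Days = ADD / effective_temp = 295 / 21.3 = 13.8 days

13.8


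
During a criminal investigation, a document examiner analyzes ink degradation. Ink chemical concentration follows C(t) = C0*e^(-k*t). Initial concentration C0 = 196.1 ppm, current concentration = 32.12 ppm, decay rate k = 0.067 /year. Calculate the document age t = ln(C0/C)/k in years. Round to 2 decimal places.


Document age estimation:
C0/C = 196.1 / 32.12 = 6.10523
ln(C0/C) = 1.809146
t = 1.809146 / 0.067 = 27.00 years

27.00


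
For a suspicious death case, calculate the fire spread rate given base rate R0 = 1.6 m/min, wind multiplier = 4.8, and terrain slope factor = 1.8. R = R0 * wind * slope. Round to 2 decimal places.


Fire spread rate calculation:
R = R0 * wind_factor * slope_factor
= 1.6 * 4.8 * 1.8
= 7.68 * 1.8
= 13.82 m/min

13.82


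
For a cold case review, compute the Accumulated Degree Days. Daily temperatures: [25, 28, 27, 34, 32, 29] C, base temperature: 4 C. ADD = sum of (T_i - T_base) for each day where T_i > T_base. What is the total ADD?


Computing ADD day by day:
Day 1: max(0, 25 - 4) = 21
Day 2: max(0, 28 - 4) = 24
Day 3: max(0, 27 - 4) = 23
Day 4: max(0, 34 - 4) = 30
Day 5: max(0, 32 - 4) = 28
Day 6: max(0, 29 - 4) = 25
Total ADD = 151

151


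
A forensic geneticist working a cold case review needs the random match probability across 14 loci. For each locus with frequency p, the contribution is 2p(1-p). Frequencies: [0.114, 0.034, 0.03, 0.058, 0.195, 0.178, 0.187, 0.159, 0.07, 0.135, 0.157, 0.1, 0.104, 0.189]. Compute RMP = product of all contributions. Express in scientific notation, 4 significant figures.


Computing RMP for 14 loci:
Locus 1: 2 * 0.114 * 0.886 = 0.202008
Locus 2: 2 * 0.034 * 0.966 = 0.065688
Locus 3: 2 * 0.03 * 0.97 = 0.0582
Locus 4: 2 * 0.058 * 0.942 = 0.109272
Locus 5: 2 * 0.195 * 0.805 = 0.31395
Locus 6: 2 * 0.178 * 0.822 = 0.292632
Locus 7: 2 * 0.187 * 0.813 = 0.304062
Locus 8: 2 * 0.159 * 0.841 = 0.267438
Locus 9: 2 * 0.07 * 0.93 = 0.1302
Locus 10: 2 * 0.135 * 0.865 = 0.23355
Locus 11: 2 * 0.157 * 0.843 = 0.264702
Locus 12: 2 * 0.1 * 0.9 = 0.18
Locus 13: 2 * 0.104 * 0.896 = 0.186368
Locus 14: 2 * 0.189 * 0.811 = 0.306558
RMP = 5.219e-11

5.219e-11


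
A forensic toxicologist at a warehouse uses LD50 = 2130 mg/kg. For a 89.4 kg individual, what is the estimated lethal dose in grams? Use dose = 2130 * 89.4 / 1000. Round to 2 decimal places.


Lethal dose calculation:
Lethal dose = LD50 * body_weight / 1000
= 2130 * 89.4 / 1000
= 190422 / 1000
= 190.42 g

190.42


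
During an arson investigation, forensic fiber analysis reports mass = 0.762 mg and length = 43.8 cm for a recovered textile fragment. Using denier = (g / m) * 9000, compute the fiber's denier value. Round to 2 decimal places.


Denier calculation:
Mass in grams = 0.762 mg / 1000 = 0.000762 g
Length in meters = 43.8 cm / 100 = 0.438 m
Linear density = mass / length = 0.000762 / 0.438 = 0.00173973 g/m
Denier = (g/m) * 9000 = 0.00173973 * 9000 = 15.66

15.66


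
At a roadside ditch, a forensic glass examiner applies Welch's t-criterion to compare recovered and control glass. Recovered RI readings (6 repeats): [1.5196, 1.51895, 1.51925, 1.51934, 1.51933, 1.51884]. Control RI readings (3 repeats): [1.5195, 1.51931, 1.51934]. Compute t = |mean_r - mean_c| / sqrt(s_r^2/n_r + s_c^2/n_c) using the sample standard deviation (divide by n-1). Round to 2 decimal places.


Welch's t-criterion for glass RI comparison:
Recovered mean = sum / n_r = 9.11531 / 6 = 1.5192183
Control mean = sum / n_c = 4.55815 / 3 = 1.5193833
Recovered sample variance s_r^2 = 7.78167e-08
Control sample variance s_c^2 = 1.04333e-08
Welch SE (unpooled) = sqrt(s_r^2/n_r + s_c^2/n_c) = sqrt(1.29694e-08 + 3.47778e-09) = sqrt(1.64472e-08) = 0.000128247
|mean_r - mean_c| = 0.000165
t = 0.000165 / 0.000128247 = 1.29

1.29


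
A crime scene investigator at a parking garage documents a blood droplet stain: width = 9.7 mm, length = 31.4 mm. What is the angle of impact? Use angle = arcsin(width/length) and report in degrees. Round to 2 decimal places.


Blood spatter impact angle calculation:
width / length = 9.7 / 31.4 = 0.308917
angle = arcsin(0.308917)
angle = 17.99 degrees

17.99


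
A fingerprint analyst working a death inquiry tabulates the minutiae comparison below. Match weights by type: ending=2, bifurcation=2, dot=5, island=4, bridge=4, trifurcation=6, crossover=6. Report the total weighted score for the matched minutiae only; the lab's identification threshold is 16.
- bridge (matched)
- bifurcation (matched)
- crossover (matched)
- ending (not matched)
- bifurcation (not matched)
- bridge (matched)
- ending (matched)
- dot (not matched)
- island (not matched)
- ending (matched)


Weighted minutiae match score:
  bridge: matched, +4 (running total 4)
  bifurcation: matched, +2 (running total 6)
  crossover: matched, +6 (running total 12)
  ending: not matched, +0
  bifurcation: not matched, +0
  bridge: matched, +4 (running total 16)
  ending: matched, +2 (running total 18)
  dot: not matched, +0
  island: not matched, +0
  ending: matched, +2 (running total 20)
Total score = 20
Threshold = 16; verdict = identification

20


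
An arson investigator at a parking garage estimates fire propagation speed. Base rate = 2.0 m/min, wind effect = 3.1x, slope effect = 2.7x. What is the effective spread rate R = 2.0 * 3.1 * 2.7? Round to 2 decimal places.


Fire spread rate calculation:
R = R0 * wind_factor * slope_factor
= 2.0 * 3.1 * 2.7
= 6.2 * 2.7
= 16.74 m/min

16.74


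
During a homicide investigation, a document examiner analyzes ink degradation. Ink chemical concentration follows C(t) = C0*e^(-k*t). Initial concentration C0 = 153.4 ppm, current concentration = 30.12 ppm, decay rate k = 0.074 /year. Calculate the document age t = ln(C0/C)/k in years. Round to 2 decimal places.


Document age estimation:
C0/C = 153.4 / 30.12 = 5.092961
ln(C0/C) = 1.627859
t = 1.627859 / 0.074 = 22.00 years

22.00


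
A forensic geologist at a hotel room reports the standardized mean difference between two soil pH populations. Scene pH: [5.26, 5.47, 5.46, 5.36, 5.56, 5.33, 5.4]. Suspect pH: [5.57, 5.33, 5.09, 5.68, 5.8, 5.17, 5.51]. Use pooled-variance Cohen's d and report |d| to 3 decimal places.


Pooled-variance Cohen's d for soil pH comparison:
Scene mean = 37.84 / 7 = 5.405714
Suspect mean = 38.15 / 7 = 5.45
Scene sample variance s_s^2 = 0.009995
Suspect sample variance s_c^2 = 0.0693
Pooled variance = ((n_s-1)*s_s^2 + (n_c-1)*s_c^2) / (n_s + n_c - 2) = 0.039648
Pooled SD = sqrt(0.039648) = 0.199118
Mean difference = -0.044286
|d| = |-0.044286| / 0.199118 = 0.222

0.222


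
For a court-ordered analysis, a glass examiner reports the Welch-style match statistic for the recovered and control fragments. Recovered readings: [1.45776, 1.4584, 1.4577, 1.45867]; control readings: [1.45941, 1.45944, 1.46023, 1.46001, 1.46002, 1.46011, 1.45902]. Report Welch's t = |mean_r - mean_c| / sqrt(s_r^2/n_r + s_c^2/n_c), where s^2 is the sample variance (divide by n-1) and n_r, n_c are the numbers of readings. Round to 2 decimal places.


Welch's t-criterion for glass RI comparison:
Recovered mean = sum / n_r = 5.83253 / 4 = 1.4581325
Control mean = sum / n_c = 10.21824 / 7 = 1.4597486
Recovered sample variance s_r^2 = 2.28758e-07
Control sample variance s_c^2 = 2.07514e-07
Welch SE (unpooled) = sqrt(s_r^2/n_r + s_c^2/n_c) = sqrt(5.71896e-08 + 2.96449e-08) = sqrt(8.68345e-08) = 0.000294677
|mean_r - mean_c| = 0.00161607
t = 0.00161607 / 0.000294677 = 5.48

5.48


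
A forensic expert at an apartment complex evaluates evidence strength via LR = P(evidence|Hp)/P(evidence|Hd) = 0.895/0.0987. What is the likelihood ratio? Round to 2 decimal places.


Likelihood ratio calculation:
LR = P(E|Hp) / P(E|Hd)
LR = 0.895 / 0.0987
LR = 9.07

9.07


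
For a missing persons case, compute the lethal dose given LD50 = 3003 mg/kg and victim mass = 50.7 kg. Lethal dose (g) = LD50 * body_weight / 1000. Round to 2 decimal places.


Lethal dose calculation:
Lethal dose = LD50 * body_weight / 1000
= 3003 * 50.7 / 1000
= 152252.1 / 1000
= 152.25 g

152.25


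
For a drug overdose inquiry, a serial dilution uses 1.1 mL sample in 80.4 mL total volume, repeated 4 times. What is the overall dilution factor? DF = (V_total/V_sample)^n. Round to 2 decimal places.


Dilution factor calculation:
Single dilution = V_total / V_sample = 80.4 / 1.1 ≈ 73.090909
Number of dilutions = 4
Total DF = (80.4 / 1.1)^4 (full precision, rounded at the end) = 28539966.19

28539966.19


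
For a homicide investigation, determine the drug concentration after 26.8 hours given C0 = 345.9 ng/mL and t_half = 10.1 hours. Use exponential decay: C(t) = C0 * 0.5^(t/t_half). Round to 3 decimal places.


Drug concentration decay:
Number of half-lives = t / t_half = 26.8 / 10.1 = 2.653465
Decay factor = 0.5^2.653465 = 0.15893789
C(t) = 345.9 * 0.15893789 = 54.977 ng/mL

54.977


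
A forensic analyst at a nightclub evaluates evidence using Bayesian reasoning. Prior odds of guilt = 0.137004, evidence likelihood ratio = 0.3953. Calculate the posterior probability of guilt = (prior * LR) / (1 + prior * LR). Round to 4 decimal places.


Bayesian evidence evaluation:
Posterior odds = prior_odds * LR = 0.137004 * 0.3953 = 0.05415768
Posterior probability = posterior_odds / (1 + posterior_odds)
= 0.05415768 / (1 + 0.05415768)
= 0.05415768 / 1.05415768
= 0.0514

0.0514


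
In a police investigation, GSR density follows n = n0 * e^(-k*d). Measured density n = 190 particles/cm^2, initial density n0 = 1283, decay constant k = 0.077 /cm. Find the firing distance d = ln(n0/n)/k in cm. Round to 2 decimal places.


GSR distance calculation:
n0/n = 1283 / 190 = 6.752632
ln(n0/n) = 1.909932
d = 1.909932 / 0.077 = 24.80 cm

24.80


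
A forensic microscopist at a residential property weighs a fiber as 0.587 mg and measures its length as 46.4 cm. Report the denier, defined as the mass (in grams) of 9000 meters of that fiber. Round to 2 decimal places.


Denier calculation:
Mass in grams = 0.587 mg / 1000 = 0.000587 g
Length in meters = 46.4 cm / 100 = 0.464 m
Linear density = mass / length = 0.000587 / 0.464 = 0.00126509 g/m
Denier = (g/m) * 9000 = 0.00126509 * 9000 = 11.39

11.39


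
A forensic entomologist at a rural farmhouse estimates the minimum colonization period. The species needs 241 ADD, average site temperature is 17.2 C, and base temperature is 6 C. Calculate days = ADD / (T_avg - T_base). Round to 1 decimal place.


Insect development time:
Effective temperature = avg_temp - T_base = 17.2 - 6 = 11.2 C
Days = ADD / effective_temp = 241 / 11.2 = 21.5 days

21.5


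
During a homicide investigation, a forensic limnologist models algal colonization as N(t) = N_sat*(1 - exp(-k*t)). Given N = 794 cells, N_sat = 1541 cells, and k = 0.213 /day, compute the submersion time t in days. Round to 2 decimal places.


PMSI from diatom colonization curve:
N / N_sat = 794 / 1541 = 0.51525
1 - N/N_sat = 0.48475
ln(1 - N/N_sat) = -0.724122
t = -ln(1 - N/N_sat) / k = -(-0.724122) / 0.213 = 3.40 days

3.40


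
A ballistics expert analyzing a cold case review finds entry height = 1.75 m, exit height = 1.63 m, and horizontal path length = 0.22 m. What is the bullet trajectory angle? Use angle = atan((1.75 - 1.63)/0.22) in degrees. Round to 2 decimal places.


Bullet trajectory angle:
Height difference = 1.75 - 1.63 = 0.12 m
angle = atan(0.12 / 0.22)
angle = atan(0.545455)
angle = 28.61 degrees

28.61


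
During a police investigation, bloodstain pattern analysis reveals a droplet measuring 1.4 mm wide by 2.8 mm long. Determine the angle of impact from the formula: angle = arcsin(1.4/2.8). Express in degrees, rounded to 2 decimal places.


Blood spatter impact angle calculation:
width / length = 1.4 / 2.8 = 0.5
angle = arcsin(0.5)
angle = 30.00 degrees

30.00


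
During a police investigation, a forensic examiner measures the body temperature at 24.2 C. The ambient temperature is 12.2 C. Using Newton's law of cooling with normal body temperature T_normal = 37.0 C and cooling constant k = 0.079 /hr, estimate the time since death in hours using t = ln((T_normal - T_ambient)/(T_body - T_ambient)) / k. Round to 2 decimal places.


Using Newton's law of cooling:
t = ln((T_normal - T_ambient) / (T_body - T_ambient)) / k
T_normal - T_ambient = 24.8
T_body - T_ambient = 12.0
Ratio = 2.066667
ln(ratio) = 0.725937
t = 0.725937 / 0.079 = 9.19 hours

9.19


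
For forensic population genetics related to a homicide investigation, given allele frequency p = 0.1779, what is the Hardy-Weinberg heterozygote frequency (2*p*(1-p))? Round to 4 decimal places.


Hardy-Weinberg heterozygote frequency:
q = 1 - p = 1 - 0.1779 = 0.8221
2pq = 2 * 0.1779 * 0.8221 = 0.2925

0.2925


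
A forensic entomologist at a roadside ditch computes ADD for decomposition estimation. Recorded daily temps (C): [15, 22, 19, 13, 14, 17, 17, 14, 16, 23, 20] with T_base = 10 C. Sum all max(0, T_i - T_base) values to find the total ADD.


Computing ADD day by day:
Day 1: max(0, 15 - 10) = 5
Day 2: max(0, 22 - 10) = 12
Day 3: max(0, 19 - 10) = 9
Day 4: max(0, 13 - 10) = 3
Day 5: max(0, 14 - 10) = 4
Day 6: max(0, 17 - 10) = 7
Day 7: max(0, 17 - 10) = 7
Day 8: max(0, 14 - 10) = 4
Day 9: max(0, 16 - 10) = 6
Day 10: max(0, 23 - 10) = 13
Day 11: max(0, 20 - 10) = 10
Total ADD = 80

80


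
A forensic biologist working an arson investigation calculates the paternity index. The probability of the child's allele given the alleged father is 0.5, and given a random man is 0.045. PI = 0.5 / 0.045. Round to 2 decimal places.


Paternity Index calculation:
PI = P(allele|father) / P(allele|random)
PI = 0.5 / 0.045
PI = 11.11

11.11


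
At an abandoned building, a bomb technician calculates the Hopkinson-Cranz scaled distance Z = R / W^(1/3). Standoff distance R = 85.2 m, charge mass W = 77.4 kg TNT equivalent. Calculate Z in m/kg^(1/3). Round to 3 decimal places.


Scaled distance calculation:
W^(1/3) = 77.4^(1/3) = 4.261675
Z = R / W^(1/3) = 85.2 / 4.261675
Z = 19.992 m/kg^(1/3)

19.992


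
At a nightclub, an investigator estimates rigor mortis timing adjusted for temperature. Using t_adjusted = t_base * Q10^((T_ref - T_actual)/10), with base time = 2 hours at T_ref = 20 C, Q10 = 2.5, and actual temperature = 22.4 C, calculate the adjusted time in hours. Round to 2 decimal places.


Rigor mortis time adjustment:
Exponent = (T_ref - T_actual) / 10 = (20 - 22.4) / 10 = -0.24
Q10 factor = 2.5^-0.24 = 0.80259
t_adjusted = 2 * 0.80259 = 1.61 hours

1.61


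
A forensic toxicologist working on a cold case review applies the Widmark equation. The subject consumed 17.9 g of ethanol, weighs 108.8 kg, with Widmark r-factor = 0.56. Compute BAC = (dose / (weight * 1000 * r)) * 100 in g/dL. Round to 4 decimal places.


Applying the Widmark formula:
BAC = (dose_g / (body_wt * 1000 * r)) * 100
Denominator = 108.8 * 1000 * 0.56 = 60928
BAC = (17.9 / 60928) * 100
BAC = 0.0294 g/dL

0.0294


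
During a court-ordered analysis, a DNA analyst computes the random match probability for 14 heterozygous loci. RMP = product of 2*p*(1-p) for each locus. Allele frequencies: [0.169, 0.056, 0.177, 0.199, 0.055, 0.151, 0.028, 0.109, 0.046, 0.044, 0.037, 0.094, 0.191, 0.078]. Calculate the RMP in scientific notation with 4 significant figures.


Computing RMP for 14 loci:
Locus 1: 2 * 0.169 * 0.831 = 0.280878
Locus 2: 2 * 0.056 * 0.944 = 0.105728
Locus 3: 2 * 0.177 * 0.823 = 0.291342
Locus 4: 2 * 0.199 * 0.801 = 0.318798
Locus 5: 2 * 0.055 * 0.945 = 0.10395
Locus 6: 2 * 0.151 * 0.849 = 0.256398
Locus 7: 2 * 0.028 * 0.972 = 0.054432
Locus 8: 2 * 0.109 * 0.891 = 0.194238
Locus 9: 2 * 0.046 * 0.954 = 0.087768
Locus 10: 2 * 0.044 * 0.956 = 0.084128
Locus 11: 2 * 0.037 * 0.963 = 0.071262
Locus 12: 2 * 0.094 * 0.906 = 0.170328
Locus 13: 2 * 0.191 * 0.809 = 0.309038
Locus 14: 2 * 0.078 * 0.922 = 0.143832
RMP = 3.096e-12

3.096e-12


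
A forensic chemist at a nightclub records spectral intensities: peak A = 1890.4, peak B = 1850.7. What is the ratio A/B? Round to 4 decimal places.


Spectral peak ratio:
Peak A = 1890.4 counts
Peak B = 1850.7 counts
Ratio = 1890.4 / 1850.7 = 1.0215

1.0215


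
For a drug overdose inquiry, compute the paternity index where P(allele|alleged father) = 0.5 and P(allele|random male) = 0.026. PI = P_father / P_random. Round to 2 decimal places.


Paternity Index calculation:
PI = P(allele|father) / P(allele|random)
PI = 0.5 / 0.026
PI = 19.23

19.23


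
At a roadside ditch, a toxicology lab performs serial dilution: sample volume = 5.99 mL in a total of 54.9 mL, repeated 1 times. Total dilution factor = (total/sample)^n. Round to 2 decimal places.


Dilution factor calculation:
Single dilution = V_total / V_sample = 54.9 / 5.99 ≈ 9.165275
Number of dilutions = 1
Total DF = (54.9 / 5.99)^1 (full precision, rounded at the end) = 9.17

9.17


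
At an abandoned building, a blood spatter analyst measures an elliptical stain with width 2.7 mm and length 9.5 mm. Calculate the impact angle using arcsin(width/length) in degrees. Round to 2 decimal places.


Blood spatter impact angle calculation:
width / length = 2.7 / 9.5 = 0.284211
angle = arcsin(0.284211)
angle = 16.51 degrees

16.51


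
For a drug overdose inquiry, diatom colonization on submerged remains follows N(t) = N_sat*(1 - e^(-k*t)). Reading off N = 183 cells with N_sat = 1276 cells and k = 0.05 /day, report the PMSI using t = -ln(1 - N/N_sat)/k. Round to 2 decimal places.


PMSI from diatom colonization curve:
N / N_sat = 183 / 1276 = 0.143417
1 - N/N_sat = 0.856583
ln(1 - N/N_sat) = -0.154804
t = -ln(1 - N/N_sat) / k = -(-0.154804) / 0.05 = 3.10 days

3.10


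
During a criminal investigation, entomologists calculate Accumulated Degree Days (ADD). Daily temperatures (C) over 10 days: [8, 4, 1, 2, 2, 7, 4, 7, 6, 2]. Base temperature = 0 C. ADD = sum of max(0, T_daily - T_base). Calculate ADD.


Computing ADD day by day:
Day 1: max(0, 8 - 0) = 8
Day 2: max(0, 4 - 0) = 4
Day 3: max(0, 1 - 0) = 1
Day 4: max(0, 2 - 0) = 2
Day 5: max(0, 2 - 0) = 2
Day 6: max(0, 7 - 0) = 7
Day 7: max(0, 4 - 0) = 4
Day 8: max(0, 7 - 0) = 7
Day 9: max(0, 6 - 0) = 6
Day 10: max(0, 2 - 0) = 2
Total ADD = 43

43


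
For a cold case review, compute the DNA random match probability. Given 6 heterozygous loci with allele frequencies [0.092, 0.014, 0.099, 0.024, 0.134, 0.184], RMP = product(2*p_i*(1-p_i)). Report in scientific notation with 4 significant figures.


Computing RMP for 6 loci:
Locus 1: 2 * 0.092 * 0.908 = 0.167072
Locus 2: 2 * 0.014 * 0.986 = 0.027608
Locus 3: 2 * 0.099 * 0.901 = 0.178398
Locus 4: 2 * 0.024 * 0.976 = 0.046848
Locus 5: 2 * 0.134 * 0.866 = 0.232088
Locus 6: 2 * 0.184 * 0.816 = 0.300288
RMP = 2.687e-06

2.687e-06


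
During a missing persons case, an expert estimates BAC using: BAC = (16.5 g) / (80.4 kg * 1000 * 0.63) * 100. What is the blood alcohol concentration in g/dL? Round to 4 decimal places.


Applying the Widmark formula:
BAC = (dose_g / (body_wt * 1000 * r)) * 100
Denominator = 80.4 * 1000 * 0.63 = 50652
BAC = (16.5 / 50652) * 100
BAC = 0.0326 g/dL

0.0326


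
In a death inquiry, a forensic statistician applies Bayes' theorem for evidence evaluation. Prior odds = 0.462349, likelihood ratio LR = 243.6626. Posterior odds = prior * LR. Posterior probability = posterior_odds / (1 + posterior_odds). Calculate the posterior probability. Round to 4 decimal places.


Bayesian evidence evaluation:
Posterior odds = prior_odds * LR = 0.462349 * 243.6626 = 112.6572
Posterior probability = posterior_odds / (1 + posterior_odds)
= 112.6572 / (1 + 112.6572)
= 112.6572 / 113.6572
= 0.9912

0.9912


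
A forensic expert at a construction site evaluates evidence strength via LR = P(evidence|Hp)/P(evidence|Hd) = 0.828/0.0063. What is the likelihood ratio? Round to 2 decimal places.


Likelihood ratio calculation:
LR = P(E|Hp) / P(E|Hd)
LR = 0.828 / 0.0063
LR = 131.43

131.43


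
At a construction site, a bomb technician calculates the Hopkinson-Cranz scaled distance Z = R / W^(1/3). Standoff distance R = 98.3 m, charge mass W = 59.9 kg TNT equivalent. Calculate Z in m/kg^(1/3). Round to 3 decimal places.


Scaled distance calculation:
W^(1/3) = 59.9^(1/3) = 3.912692
Z = R / W^(1/3) = 98.3 / 3.912692
Z = 25.123 m/kg^(1/3)

25.123


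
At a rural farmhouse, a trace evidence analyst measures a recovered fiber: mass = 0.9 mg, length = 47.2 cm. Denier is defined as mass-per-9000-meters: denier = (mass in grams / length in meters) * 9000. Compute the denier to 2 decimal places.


Denier calculation:
Mass in grams = 0.9 mg / 1000 = 0.0009 g
Length in meters = 47.2 cm / 100 = 0.472 m
Linear density = mass / length = 0.0009 / 0.472 = 0.00190678 g/m
Denier = (g/m) * 9000 = 0.00190678 * 9000 = 17.16

17.16


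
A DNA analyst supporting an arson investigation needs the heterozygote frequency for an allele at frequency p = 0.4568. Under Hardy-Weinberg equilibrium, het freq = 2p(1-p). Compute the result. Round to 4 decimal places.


Hardy-Weinberg heterozygote frequency:
q = 1 - p = 1 - 0.4568 = 0.5432
2pq = 2 * 0.4568 * 0.5432 = 0.4963

0.4963


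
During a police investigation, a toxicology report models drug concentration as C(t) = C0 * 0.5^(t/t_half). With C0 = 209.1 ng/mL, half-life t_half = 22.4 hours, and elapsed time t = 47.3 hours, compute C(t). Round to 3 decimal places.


Drug concentration decay:
Number of half-lives = t / t_half = 47.3 / 22.4 = 2.111607
Decay factor = 0.5^2.111607 = 0.23138913
C(t) = 209.1 * 0.23138913 = 48.383 ng/mL

48.383


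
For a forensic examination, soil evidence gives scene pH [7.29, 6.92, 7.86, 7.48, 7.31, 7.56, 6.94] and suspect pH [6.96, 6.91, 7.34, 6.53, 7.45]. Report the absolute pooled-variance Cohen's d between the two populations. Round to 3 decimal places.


Pooled-variance Cohen's d for soil pH comparison:
Scene mean = 51.36 / 7 = 7.337143
Suspect mean = 35.19 / 5 = 7.038
Scene sample variance s_s^2 = 0.113024
Suspect sample variance s_c^2 = 0.13537
Pooled variance = ((n_s-1)*s_s^2 + (n_c-1)*s_c^2) / (n_s + n_c - 2) = 0.121962
Pooled SD = sqrt(0.121962) = 0.349231
Mean difference = 0.299143
|d| = |0.299143| / 0.349231 = 0.857

0.857


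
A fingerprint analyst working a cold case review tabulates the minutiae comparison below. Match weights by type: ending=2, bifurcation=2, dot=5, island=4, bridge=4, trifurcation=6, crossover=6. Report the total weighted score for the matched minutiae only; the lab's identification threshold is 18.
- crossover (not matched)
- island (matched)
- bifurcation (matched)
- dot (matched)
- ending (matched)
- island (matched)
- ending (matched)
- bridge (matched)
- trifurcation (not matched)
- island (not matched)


Weighted minutiae match score:
  crossover: not matched, +0
  island: matched, +4 (running total 4)
  bifurcation: matched, +2 (running total 6)
  dot: matched, +5 (running total 11)
  ending: matched, +2 (running total 13)
  island: matched, +4 (running total 17)
  ending: matched, +2 (running total 19)
  bridge: matched, +4 (running total 23)
  trifurcation: not matched, +0
  island: not matched, +0
Total score = 23
Threshold = 18; verdict = identification

23


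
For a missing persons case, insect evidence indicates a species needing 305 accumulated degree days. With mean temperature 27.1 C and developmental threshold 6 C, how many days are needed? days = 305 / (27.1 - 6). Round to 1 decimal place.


Insect development time:
Effective temperature = avg_temp - T_base = 27.1 - 6 = 21.1 C
Days = ADD / effective_temp = 305 / 21.1 = 14.5 days

14.5


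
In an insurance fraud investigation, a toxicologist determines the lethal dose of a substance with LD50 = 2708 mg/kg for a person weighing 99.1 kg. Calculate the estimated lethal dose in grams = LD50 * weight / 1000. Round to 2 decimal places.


Lethal dose calculation:
Lethal dose = LD50 * body_weight / 1000
= 2708 * 99.1 / 1000
= 268362.8 / 1000
= 268.36 g

268.36


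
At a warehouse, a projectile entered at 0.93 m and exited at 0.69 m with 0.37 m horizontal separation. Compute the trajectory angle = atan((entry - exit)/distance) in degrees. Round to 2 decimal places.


Bullet trajectory angle:
Height difference = 0.93 - 0.69 = 0.24 m
angle = atan(0.24 / 0.37)
angle = atan(0.648649)
angle = 32.97 degrees

32.97


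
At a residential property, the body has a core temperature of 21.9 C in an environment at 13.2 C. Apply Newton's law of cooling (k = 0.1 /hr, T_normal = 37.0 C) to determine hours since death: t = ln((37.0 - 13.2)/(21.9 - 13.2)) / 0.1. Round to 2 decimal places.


Using Newton's law of cooling:
t = ln((T_normal - T_ambient) / (T_body - T_ambient)) / k
T_normal - T_ambient = 23.8
T_body - T_ambient = 8.7
Ratio = 2.735632
ln(ratio) = 1.006362
t = 1.006362 / 0.1 = 10.06 hours

10.06


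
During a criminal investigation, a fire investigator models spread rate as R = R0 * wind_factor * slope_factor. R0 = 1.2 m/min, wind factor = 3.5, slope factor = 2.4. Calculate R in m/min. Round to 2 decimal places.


Fire spread rate calculation:
R = R0 * wind_factor * slope_factor
= 1.2 * 3.5 * 2.4
= 4.2 * 2.4
= 10.08 m/min

10.08


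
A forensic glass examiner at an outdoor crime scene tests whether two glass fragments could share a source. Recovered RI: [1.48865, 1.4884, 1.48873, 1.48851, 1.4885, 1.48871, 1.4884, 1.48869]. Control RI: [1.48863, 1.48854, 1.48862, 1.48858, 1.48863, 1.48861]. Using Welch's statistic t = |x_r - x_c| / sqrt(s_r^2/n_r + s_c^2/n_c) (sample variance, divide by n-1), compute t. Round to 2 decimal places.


Welch's t-criterion for glass RI comparison:
Recovered mean = sum / n_r = 11.90859 / 8 = 1.4885738
Control mean = sum / n_c = 8.93161 / 6 = 1.4886017
Recovered sample variance s_r^2 = 1.88839e-08
Control sample variance s_c^2 = 1.25667e-09
Welch SE (unpooled) = sqrt(s_r^2/n_r + s_c^2/n_c) = sqrt(2.36049e-09 + 2.09444e-10) = sqrt(2.56993e-09) = 5.06945e-05
|mean_r - mean_c| = 2.79167e-05
t = 2.79167e-05 / 5.06945e-05 = 0.55

0.55
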